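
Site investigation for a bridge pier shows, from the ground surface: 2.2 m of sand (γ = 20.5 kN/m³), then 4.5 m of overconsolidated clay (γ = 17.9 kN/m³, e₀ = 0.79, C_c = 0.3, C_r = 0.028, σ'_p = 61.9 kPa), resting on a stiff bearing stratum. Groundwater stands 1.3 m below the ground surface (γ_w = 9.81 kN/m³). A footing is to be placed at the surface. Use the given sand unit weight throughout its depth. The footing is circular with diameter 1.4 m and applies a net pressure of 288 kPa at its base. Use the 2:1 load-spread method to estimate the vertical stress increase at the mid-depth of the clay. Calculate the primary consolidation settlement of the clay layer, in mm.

Mid-depth of clay below the ground surface: z = 2.2 + 4.5/2 = 4.45 m.
Total vertical stress at mid-clay: σ_v = 20.5×2.2 + 17.9×2.25 = 85.375 kPa.
Pore pressure: u = 9.81×(4.45 − 1.3) = 30.902 kPa.
Initial effective stress: σ'_0 = σ_v − u = 85.375 − 30.902 = 54.473 kPa.
Stress increase at mid-clay by the 2:1 spreading method:
Δσ ≈ qD²/(D+z)² = 288×1.4²/(1.4+4.45)² = 16.494 kPa
Final effective stress: σ'_f = 54.473 + 16.494 = 70.967 kPa.
σ'_f = 70.967 > σ'_p = 61.9 kPa, so the stress path crosses the preconsolidation pressure — recompression up to σ'_p, then virgin compression beyond:
S_c = H/(1+e₀)·[C_r·log₁₀(σ'_p/σ'_0) + C_c·log₁₀(σ'_f/σ'_p)]
    = 4.5/1.79 × [0.028×log₁₀(61.9/54.473) + 0.3×log₁₀(70.967/61.9)]
    = 2.514 × [0.0015543 + 0.01781] = 0.04868 m

S_c ≈ 48.7 mm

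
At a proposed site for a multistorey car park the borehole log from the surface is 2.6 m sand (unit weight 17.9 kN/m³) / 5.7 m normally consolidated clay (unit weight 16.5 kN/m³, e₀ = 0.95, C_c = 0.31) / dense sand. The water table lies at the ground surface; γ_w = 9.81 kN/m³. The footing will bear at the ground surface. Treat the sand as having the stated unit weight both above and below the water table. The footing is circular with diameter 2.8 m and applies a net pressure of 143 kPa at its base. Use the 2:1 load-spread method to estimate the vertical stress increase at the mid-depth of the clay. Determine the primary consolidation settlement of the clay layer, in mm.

Mid-depth of clay below the ground surface: z = 2.6 + 5.7/2 = 5.45 m.
Total vertical stress at mid-clay: σ_v = 17.9×2.6 + 16.5×2.85 = 93.565 kPa.
Pore pressure: u = 9.81×(5.45 − 0) = 53.465 kPa.
Initial effective stress: σ'_0 = σ_v − u = 93.565 − 53.465 = 40.1 kPa.
Stress increase at mid-clay by the 2:1 spreading method:
Δσ ≈ qD²/(D+z)² = 143×2.8²/(2.8+5.45)² = 16.472 kPa
Final effective stress: σ'_f = σ'_0 + Δσ = 40.1 + 16.472 = 56.572 kPa.
Normally consolidated clay, so the full stress increment lies on the virgin compression line:
S_c = C_c·H/(1+e₀)·log₁₀(σ'_f/σ'_0) = 0.31×5.7/(1+0.95)×log₁₀(56.572/40.1)
    = 0.90615 × 0.14946 = 0.1354 m

S_c ≈ 135 mm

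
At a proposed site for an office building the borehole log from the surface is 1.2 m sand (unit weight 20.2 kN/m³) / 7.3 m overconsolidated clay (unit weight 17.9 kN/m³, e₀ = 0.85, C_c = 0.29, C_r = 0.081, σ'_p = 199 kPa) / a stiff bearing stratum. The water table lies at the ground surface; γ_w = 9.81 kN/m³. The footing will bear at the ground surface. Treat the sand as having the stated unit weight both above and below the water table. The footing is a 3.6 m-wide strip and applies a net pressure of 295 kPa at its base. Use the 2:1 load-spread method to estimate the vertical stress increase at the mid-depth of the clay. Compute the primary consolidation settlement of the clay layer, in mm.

S_c ≈ 192 mm

Mid-depth of clay below the ground surface: z = 1.2 + 7.3/2 = 4.85 m.
Total vertical stress at mid-clay: σ_v = 20.2×1.2 + 17.9×3.65 = 89.575 kPa.
Pore pressure: u = 9.81×(4.85 − 0) = 47.578 kPa.
Initial effective stress: σ'_0 = σ_v − u = 89.575 − 47.578 = 41.997 kPa.
Stress increase at mid-clay by the 2:1 spreading method:
Δσ = qB/(B+z) = 295×3.6/(3.6+4.85) = 125.68 kPa
Final effective stress: σ'_f = 41.997 + 125.68 = 167.68 kPa.
σ'_f = 167.68 ≤ σ'_p = 199 kPa, so the clay remains overconsolidated and only the recompression index applies:
S_c = C_r·H/(1+e₀)·log₁₀(σ'_f/σ'_0) = 0.081×7.3/1.85×log₁₀(167.68/41.997)
    = 0.31962 × 0.60126 = 0.1922 m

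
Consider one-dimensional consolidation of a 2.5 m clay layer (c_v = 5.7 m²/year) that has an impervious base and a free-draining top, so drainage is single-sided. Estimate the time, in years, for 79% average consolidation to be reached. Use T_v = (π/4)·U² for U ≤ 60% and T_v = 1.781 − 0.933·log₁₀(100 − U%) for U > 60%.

Drainage path length: H_d = H = 2.5 m (single drainage).
U > 60%: T_v = 1.781 − 0.933·log₁₀(100 − 79) = 0.54737.
t = T_v·H_d²/c_v = 0.54737×2.5²/5.7 = 0.6002 years.

t ≈ 0.6 years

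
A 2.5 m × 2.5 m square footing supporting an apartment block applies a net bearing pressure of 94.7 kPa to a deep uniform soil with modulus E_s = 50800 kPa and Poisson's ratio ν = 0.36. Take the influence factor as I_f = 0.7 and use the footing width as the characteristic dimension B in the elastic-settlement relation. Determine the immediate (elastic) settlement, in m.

Immediate (elastic) settlement: S_e = q·B·(1−ν²)/E_s · I_f.
S_e = 94.7 × 2.5 × (1 − 0.36²) / 50800 × 0.7
    = 94.7 × 2.5 × 0.8704 / 50800 × 0.7
    = 0.00284 m

S_e ≈ 0.00284 m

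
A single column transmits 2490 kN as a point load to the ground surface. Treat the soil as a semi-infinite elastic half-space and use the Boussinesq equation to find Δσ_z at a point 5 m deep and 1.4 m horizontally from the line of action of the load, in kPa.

Δσ_z ≈ 39.4 kPa

Boussinesq vertical stress below a point load on an elastic half-space:
Δσ_z = 3P/(2πz²) · [1 + (r/z)²]^(−5/2)
r/z = 1.4/5 = 0.28; [1+(r/z)²]^(−5/2) = 0.82804.
Δσ_z = 3×2490/(2π×5²) × 0.82804 = 47.555 × 0.82804 = 39.38 kPa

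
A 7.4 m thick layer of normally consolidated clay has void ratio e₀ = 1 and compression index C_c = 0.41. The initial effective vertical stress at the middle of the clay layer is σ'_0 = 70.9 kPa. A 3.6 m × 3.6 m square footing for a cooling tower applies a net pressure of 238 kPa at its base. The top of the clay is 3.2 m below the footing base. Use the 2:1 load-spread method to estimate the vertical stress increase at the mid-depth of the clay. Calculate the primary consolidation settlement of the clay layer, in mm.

S_c ≈ 219 mm

Mid-depth of clay below the footing base: z = 3.2 + 7.4/2 = 6.9 m.
Stress increase at mid-clay by the 2:1 spreading method:
Δσ = qBL/((B+z)(L+z)) = 238×3.6×3.6/((3.6+6.9)(3.6+6.9)) = 27.977 kPa
Final effective stress: σ'_f = σ'_0 + Δσ = 70.9 + 27.977 = 98.877 kPa.
Normally consolidated clay, so the full stress increment lies on the virgin compression line:
S_c = C_c·H/(1+e₀)·log₁₀(σ'_f/σ'_0) = 0.41×7.4/(1+1)×log₁₀(98.877/70.9)
    = 1.517 × 0.14445 = 0.2191 m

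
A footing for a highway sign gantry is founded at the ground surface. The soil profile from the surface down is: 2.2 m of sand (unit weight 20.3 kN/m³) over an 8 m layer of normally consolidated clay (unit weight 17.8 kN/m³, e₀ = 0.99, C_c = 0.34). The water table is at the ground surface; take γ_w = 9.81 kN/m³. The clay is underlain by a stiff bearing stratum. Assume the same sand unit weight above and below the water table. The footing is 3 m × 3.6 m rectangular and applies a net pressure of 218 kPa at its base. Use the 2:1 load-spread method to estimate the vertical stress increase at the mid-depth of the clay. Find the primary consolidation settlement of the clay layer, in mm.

S_c ≈ 230 mm

Mid-depth of clay below the ground surface: z = 2.2 + 8/2 = 6.2 m.
Total vertical stress at mid-clay: σ_v = 20.3×2.2 + 17.8×4 = 115.86 kPa.
Pore pressure: u = 9.81×(6.2 − 0) = 60.822 kPa.
Initial effective stress: σ'_0 = σ_v − u = 115.86 − 60.822 = 55.038 kPa.
Stress increase at mid-clay by the 2:1 spreading method:
Δσ = qBL/((B+z)(L+z)) = 218×3×3.6/((3+6.2)(3.6+6.2)) = 26.114 kPa
Final effective stress: σ'_f = σ'_0 + Δσ = 55.038 + 26.114 = 81.152 kPa.
Normally consolidated clay, so the full stress increment lies on the virgin compression line:
S_c = C_c·H/(1+e₀)·log₁₀(σ'_f/σ'_0) = 0.34×8/(1+0.99)×log₁₀(81.152/55.038)
    = 1.3668 × 0.16864 = 0.2305 m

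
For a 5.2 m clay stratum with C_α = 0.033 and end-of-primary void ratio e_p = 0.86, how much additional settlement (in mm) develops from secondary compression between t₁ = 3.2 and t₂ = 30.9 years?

S_s ≈ 90.9 mm

Secondary compression: S_s = C_α·H/(1+e_p)·log₁₀(t₂/t₁)
S_s = 0.033×5.2/(1+0.86)×log₁₀(30.9/3.2)
    = 0.09226 × 0.9848 = 0.09086 m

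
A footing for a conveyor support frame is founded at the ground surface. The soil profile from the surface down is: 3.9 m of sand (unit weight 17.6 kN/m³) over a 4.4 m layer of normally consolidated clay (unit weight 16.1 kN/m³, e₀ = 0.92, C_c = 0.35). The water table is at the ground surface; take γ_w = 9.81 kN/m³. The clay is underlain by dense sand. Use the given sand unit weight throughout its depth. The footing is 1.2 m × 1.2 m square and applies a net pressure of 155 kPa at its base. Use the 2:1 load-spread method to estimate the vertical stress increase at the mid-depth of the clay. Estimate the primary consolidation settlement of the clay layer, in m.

S_c ≈ 0.0315 m

Mid-depth of clay below the ground surface: z = 3.9 + 4.4/2 = 6.1 m.
Total vertical stress at mid-clay: σ_v = 17.6×3.9 + 16.1×2.2 = 104.06 kPa.
Pore pressure: u = 9.81×(6.1 − 0) = 59.841 kPa.
Initial effective stress: σ'_0 = σ_v − u = 104.06 − 59.841 = 44.219 kPa.
Stress increase at mid-clay by the 2:1 spreading method:
Δσ = qBL/((B+z)(L+z)) = 155×1.2×1.2/((1.2+6.1)(1.2+6.1)) = 4.1884 kPa
Final effective stress: σ'_f = σ'_0 + Δσ = 44.219 + 4.1884 = 48.407 kPa.
Normally consolidated clay, so the full stress increment lies on the virgin compression line:
S_c = C_c·H/(1+e₀)·log₁₀(σ'_f/σ'_0) = 0.35×4.4/(1+0.92)×log₁₀(48.407/44.219)
    = 0.80208 × 0.039299 = 0.03152 m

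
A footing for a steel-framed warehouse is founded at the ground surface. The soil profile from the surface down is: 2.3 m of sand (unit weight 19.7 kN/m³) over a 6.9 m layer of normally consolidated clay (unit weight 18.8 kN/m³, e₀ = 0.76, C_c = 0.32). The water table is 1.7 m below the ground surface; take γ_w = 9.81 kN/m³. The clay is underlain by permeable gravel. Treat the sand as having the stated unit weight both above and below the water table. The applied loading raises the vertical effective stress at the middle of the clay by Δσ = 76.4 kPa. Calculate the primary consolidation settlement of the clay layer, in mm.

Mid-depth of clay below the ground surface: z = 2.3 + 6.9/2 = 5.75 m.
Total vertical stress at mid-clay: σ_v = 19.7×2.3 + 18.8×3.45 = 110.17 kPa.
Pore pressure: u = 9.81×(5.75 − 1.7) = 39.73 kPa.
Initial effective stress: σ'_0 = σ_v − u = 110.17 − 39.73 = 70.44 kPa.
Final effective stress: σ'_f = σ'_0 + Δσ = 70.44 + 76.4 = 146.84 kPa.
Normally consolidated clay, so the full stress increment lies on the virgin compression line:
S_c = C_c·H/(1+e₀)·log₁₀(σ'_f/σ'_0) = 0.32×6.9/(1+0.76)×log₁₀(146.84/70.44)
    = 1.2545 × 0.31903 = 0.4002 m

S_c ≈ 400 mm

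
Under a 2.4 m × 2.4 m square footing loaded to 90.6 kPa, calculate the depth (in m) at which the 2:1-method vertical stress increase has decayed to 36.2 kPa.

2:1 spreading — at depth z the loaded area has grown by z in each plan dimension:
qB²/(B+z)² = Δσ_z ⇒ z = B(√(q/Δσ_z) − 1) = 2.4×(√(90.6/36.2) − 1) = 1.397 m

z ≈ 1.4 m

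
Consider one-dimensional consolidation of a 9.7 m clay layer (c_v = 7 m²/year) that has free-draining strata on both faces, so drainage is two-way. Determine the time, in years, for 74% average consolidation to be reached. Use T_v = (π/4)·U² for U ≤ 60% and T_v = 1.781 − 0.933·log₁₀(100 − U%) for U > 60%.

Drainage path length: H_d = H/2 = 4.85 m (double drainage).
U > 60%: T_v = 1.781 − 0.933·log₁₀(100 − 74) = 0.46083.
t = T_v·H_d²/c_v = 0.46083×4.85²/7 = 1.549 years.

t ≈ 1.55 years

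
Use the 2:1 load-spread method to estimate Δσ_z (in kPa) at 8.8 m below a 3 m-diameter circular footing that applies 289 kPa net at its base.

Δσ_z ≈ 18.7 kPa

By the 2:1 method the load spreads at 1 horizontal : 2 vertical, so at depth z the loaded area has grown by z in each plan dimension:
Δσ ≈ qD²/(D+z)² = 289×3²/(3+8.8)² = 18.68 kPa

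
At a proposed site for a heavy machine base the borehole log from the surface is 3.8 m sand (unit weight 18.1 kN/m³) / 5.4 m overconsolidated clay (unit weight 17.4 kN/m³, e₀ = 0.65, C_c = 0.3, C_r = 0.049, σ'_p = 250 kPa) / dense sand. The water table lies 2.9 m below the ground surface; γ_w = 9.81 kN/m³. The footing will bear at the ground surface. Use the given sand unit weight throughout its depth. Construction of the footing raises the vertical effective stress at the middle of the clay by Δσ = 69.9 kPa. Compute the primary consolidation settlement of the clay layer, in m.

Mid-depth of clay below the ground surface: z = 3.8 + 5.4/2 = 6.5 m.
Total vertical stress at mid-clay: σ_v = 18.1×3.8 + 17.4×2.7 = 115.76 kPa.
Pore pressure: u = 9.81×(6.5 − 2.9) = 35.316 kPa.
Initial effective stress: σ'_0 = σ_v − u = 115.76 − 35.316 = 80.444 kPa.
Final effective stress: σ'_f = 80.444 + 69.9 = 150.34 kPa.
σ'_f = 150.34 ≤ σ'_p = 250 kPa, so the clay remains overconsolidated and only the recompression index applies:
S_c = C_r·H/(1+e₀)·log₁₀(σ'_f/σ'_0) = 0.049×5.4/1.65×log₁₀(150.34/80.444)
    = 0.16036 × 0.27158 = 0.04355 m

S_c ≈ 0.0436 m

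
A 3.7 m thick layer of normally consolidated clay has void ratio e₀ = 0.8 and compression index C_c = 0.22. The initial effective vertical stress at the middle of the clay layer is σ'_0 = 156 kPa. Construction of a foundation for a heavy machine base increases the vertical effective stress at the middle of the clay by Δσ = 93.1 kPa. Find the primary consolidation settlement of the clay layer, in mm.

S_c ≈ 91.9 mm

Final effective stress: σ'_f = σ'_0 + Δσ = 156 + 93.1 = 249.1 kPa.
Normally consolidated clay, so the full stress increment lies on the virgin compression line:
S_c = C_c·H/(1+e₀)·log₁₀(σ'_f/σ'_0) = 0.22×3.7/(1+0.8)×log₁₀(249.1/156)
    = 0.45222 × 0.20325 = 0.09191 m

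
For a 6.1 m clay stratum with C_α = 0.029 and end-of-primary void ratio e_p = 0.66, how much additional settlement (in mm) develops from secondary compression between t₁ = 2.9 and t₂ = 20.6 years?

Secondary compression: S_s = C_α·H/(1+e_p)·log₁₀(t₂/t₁)
S_s = 0.029×6.1/(1+0.66)×log₁₀(20.6/2.9)
    = 0.1066 × 0.8515 = 0.09074 m

S_s ≈ 90.7 mm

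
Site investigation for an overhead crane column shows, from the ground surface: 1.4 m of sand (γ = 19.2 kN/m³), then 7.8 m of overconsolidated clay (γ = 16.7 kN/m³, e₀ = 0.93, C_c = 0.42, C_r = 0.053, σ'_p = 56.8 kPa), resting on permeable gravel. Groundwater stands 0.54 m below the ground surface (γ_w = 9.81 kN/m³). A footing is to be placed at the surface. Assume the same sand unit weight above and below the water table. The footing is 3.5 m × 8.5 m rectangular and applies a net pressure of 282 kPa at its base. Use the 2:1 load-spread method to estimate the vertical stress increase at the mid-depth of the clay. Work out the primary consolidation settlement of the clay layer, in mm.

S_c ≈ 537 mm

Mid-depth of clay below the ground surface: z = 1.4 + 7.8/2 = 5.3 m.
Total vertical stress at mid-clay: σ_v = 19.2×1.4 + 16.7×3.9 = 92.01 kPa.
Pore pressure: u = 9.81×(5.3 − 0.54) = 46.696 kPa.
Initial effective stress: σ'_0 = σ_v − u = 92.01 − 46.696 = 45.314 kPa.
Stress increase at mid-clay by the 2:1 spreading method:
Δσ = qBL/((B+z)(L+z)) = 282×3.5×8.5/((3.5+5.3)(8.5+5.3)) = 69.083 kPa
Final effective stress: σ'_f = 45.314 + 69.083 = 114.4 kPa.
σ'_f = 114.4 > σ'_p = 56.8 kPa, so the stress path crosses the preconsolidation pressure — recompression up to σ'_p, then virgin compression beyond:
S_c = H/(1+e₀)·[C_r·log₁₀(σ'_p/σ'_0) + C_c·log₁₀(σ'_f/σ'_p)]
    = 7.8/1.93 × [0.053×log₁₀(56.8/45.314) + 0.42×log₁₀(114.4/56.8)]
    = 4.0415 × [0.0052001 + 0.12771] = 0.5372 m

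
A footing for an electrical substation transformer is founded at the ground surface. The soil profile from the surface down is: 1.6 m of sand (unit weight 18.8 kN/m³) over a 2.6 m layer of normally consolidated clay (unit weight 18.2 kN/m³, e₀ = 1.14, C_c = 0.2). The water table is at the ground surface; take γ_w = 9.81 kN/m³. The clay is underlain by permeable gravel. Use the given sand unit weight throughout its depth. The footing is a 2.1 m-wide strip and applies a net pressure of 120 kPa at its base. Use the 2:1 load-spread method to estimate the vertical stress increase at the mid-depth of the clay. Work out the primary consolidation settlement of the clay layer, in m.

S_c ≈ 0.116 m

Mid-depth of clay below the ground surface: z = 1.6 + 2.6/2 = 2.9 m.
Total vertical stress at mid-clay: σ_v = 18.8×1.6 + 18.2×1.3 = 53.74 kPa.
Pore pressure: u = 9.81×(2.9 − 0) = 28.449 kPa.
Initial effective stress: σ'_0 = σ_v − u = 53.74 − 28.449 = 25.291 kPa.
Stress increase at mid-clay by the 2:1 spreading method:
Δσ = qB/(B+z) = 120×2.1/(2.1+2.9) = 50.4 kPa
Final effective stress: σ'_f = σ'_0 + Δσ = 25.291 + 50.4 = 75.691 kPa.
Normally consolidated clay, so the full stress increment lies on the virgin compression line:
S_c = C_c·H/(1+e₀)·log₁₀(σ'_f/σ'_0) = 0.2×2.6/(1+1.14)×log₁₀(75.691/25.291)
    = 0.24299 × 0.47608 = 0.1157 m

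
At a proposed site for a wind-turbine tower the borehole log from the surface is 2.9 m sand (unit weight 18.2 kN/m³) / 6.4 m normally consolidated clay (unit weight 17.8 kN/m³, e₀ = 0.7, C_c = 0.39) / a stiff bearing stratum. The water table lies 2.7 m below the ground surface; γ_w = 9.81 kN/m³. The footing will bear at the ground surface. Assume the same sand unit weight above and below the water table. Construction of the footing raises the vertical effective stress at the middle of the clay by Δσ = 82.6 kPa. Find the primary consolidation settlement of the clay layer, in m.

S_c ≈ 0.467 m

Mid-depth of clay below the ground surface: z = 2.9 + 6.4/2 = 6.1 m.
Total vertical stress at mid-clay: σ_v = 18.2×2.9 + 17.8×3.2 = 109.74 kPa.
Pore pressure: u = 9.81×(6.1 − 2.7) = 33.354 kPa.
Initial effective stress: σ'_0 = σ_v − u = 109.74 − 33.354 = 76.386 kPa.
Final effective stress: σ'_f = σ'_0 + Δσ = 76.386 + 82.6 = 158.99 kPa.
Normally consolidated clay, so the full stress increment lies on the virgin compression line:
S_c = C_c·H/(1+e₀)·log₁₀(σ'_f/σ'_0) = 0.39×6.4/(1+0.7)×log₁₀(158.99/76.386)
    = 1.4682 × 0.31836 = 0.4674 m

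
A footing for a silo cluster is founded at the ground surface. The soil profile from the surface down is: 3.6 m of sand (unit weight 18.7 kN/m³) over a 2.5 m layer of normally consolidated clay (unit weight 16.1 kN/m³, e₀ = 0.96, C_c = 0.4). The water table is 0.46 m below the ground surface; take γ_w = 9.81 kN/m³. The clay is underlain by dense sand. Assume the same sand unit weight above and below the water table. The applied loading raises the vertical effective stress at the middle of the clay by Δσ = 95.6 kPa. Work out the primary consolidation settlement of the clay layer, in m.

S_c ≈ 0.255 m

Mid-depth of clay below the ground surface: z = 3.6 + 2.5/2 = 4.85 m.
Total vertical stress at mid-clay: σ_v = 18.7×3.6 + 16.1×1.25 = 87.445 kPa.
Pore pressure: u = 9.81×(4.85 − 0.46) = 43.066 kPa.
Initial effective stress: σ'_0 = σ_v − u = 87.445 − 43.066 = 44.379 kPa.
Final effective stress: σ'_f = σ'_0 + Δσ = 44.379 + 95.6 = 139.98 kPa.
Normally consolidated clay, so the full stress increment lies on the virgin compression line:
S_c = C_c·H/(1+e₀)·log₁₀(σ'_f/σ'_0) = 0.4×2.5/(1+0.96)×log₁₀(139.98/44.379)
    = 0.5102 × 0.49889 = 0.2545 m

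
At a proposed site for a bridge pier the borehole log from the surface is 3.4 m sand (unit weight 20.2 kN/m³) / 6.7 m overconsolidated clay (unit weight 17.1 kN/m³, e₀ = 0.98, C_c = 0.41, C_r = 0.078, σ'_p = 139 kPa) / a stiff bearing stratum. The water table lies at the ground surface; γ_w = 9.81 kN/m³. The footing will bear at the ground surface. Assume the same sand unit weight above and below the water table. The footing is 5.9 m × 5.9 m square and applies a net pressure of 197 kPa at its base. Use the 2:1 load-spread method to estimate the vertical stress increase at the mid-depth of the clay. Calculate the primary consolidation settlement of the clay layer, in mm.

Mid-depth of clay below the ground surface: z = 3.4 + 6.7/2 = 6.75 m.
Total vertical stress at mid-clay: σ_v = 20.2×3.4 + 17.1×3.35 = 125.97 kPa.
Pore pressure: u = 9.81×(6.75 − 0) = 66.218 kPa.
Initial effective stress: σ'_0 = σ_v − u = 125.97 − 66.218 = 59.752 kPa.
Stress increase at mid-clay by the 2:1 spreading method:
Δσ = qBL/((B+z)(L+z)) = 197×5.9×5.9/((5.9+6.75)(5.9+6.75)) = 42.854 kPa
Final effective stress: σ'_f = 59.752 + 42.854 = 102.61 kPa.
σ'_f = 102.61 ≤ σ'_p = 139 kPa, so the clay remains overconsolidated and only the recompression index applies:
S_c = C_r·H/(1+e₀)·log₁₀(σ'_f/σ'_0) = 0.078×6.7/1.98×log₁₀(102.61/59.752)
    = 0.26394 × 0.23484 = 0.06198 m

S_c ≈ 62 mm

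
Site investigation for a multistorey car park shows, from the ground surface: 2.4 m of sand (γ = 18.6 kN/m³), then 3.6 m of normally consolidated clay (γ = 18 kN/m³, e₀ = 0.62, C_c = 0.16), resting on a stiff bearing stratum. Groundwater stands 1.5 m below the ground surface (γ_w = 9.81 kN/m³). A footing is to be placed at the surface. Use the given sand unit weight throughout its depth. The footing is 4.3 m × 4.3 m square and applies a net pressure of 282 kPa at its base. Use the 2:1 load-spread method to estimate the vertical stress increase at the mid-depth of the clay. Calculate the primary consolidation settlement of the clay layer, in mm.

Mid-depth of clay below the ground surface: z = 2.4 + 3.6/2 = 4.2 m.
Total vertical stress at mid-clay: σ_v = 18.6×2.4 + 18×1.8 = 77.04 kPa.
Pore pressure: u = 9.81×(4.2 − 1.5) = 26.487 kPa.
Initial effective stress: σ'_0 = σ_v − u = 77.04 − 26.487 = 50.553 kPa.
Stress increase at mid-clay by the 2:1 spreading method:
Δσ = qBL/((B+z)(L+z)) = 282×4.3×4.3/((4.3+4.2)(4.3+4.2)) = 72.169 kPa
Final effective stress: σ'_f = σ'_0 + Δσ = 50.553 + 72.169 = 122.72 kPa.
Normally consolidated clay, so the full stress increment lies on the virgin compression line:
S_c = C_c·H/(1+e₀)·log₁₀(σ'_f/σ'_0) = 0.16×3.6/(1+0.62)×log₁₀(122.72/50.553)
    = 0.35556 × 0.38517 = 0.137 m

S_c ≈ 137 mm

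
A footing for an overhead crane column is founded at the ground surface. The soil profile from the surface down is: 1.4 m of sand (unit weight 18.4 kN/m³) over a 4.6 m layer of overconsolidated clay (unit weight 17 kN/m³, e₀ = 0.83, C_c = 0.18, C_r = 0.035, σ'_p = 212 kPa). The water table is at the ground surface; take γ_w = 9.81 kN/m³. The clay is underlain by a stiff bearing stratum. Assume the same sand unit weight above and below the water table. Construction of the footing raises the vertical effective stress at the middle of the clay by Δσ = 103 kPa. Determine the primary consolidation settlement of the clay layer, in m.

Mid-depth of clay below the ground surface: z = 1.4 + 4.6/2 = 3.7 m.
Total vertical stress at mid-clay: σ_v = 18.4×1.4 + 17×2.3 = 64.86 kPa.
Pore pressure: u = 9.81×(3.7 − 0) = 36.297 kPa.
Initial effective stress: σ'_0 = σ_v − u = 64.86 − 36.297 = 28.563 kPa.
Final effective stress: σ'_f = 28.563 + 103 = 131.56 kPa.
σ'_f = 131.56 ≤ σ'_p = 212 kPa, so the clay remains overconsolidated and only the recompression index applies:
S_c = C_r·H/(1+e₀)·log₁₀(σ'_f/σ'_0) = 0.035×4.6/1.83×log₁₀(131.56/28.563)
    = 0.08798 × 0.66332 = 0.05836 m

S_c ≈ 0.0584 m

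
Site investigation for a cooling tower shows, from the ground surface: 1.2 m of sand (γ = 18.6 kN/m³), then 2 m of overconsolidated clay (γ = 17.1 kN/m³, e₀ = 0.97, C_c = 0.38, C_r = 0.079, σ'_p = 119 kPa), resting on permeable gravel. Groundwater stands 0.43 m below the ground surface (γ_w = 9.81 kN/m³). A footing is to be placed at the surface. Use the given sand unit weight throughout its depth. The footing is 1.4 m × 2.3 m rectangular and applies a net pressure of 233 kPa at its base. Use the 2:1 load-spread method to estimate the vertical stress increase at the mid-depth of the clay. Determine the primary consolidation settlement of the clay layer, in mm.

S_c ≈ 39.4 mm

Mid-depth of clay below the ground surface: z = 1.2 + 2/2 = 2.2 m.
Total vertical stress at mid-clay: σ_v = 18.6×1.2 + 17.1×1 = 39.42 kPa.
Pore pressure: u = 9.81×(2.2 − 0.43) = 17.364 kPa.
Initial effective stress: σ'_0 = σ_v − u = 39.42 − 17.364 = 22.056 kPa.
Stress increase at mid-clay by the 2:1 spreading method:
Δσ = qBL/((B+z)(L+z)) = 233×1.4×2.3/((1.4+2.2)(2.3+2.2)) = 46.312 kPa
Final effective stress: σ'_f = 22.056 + 46.312 = 68.368 kPa.
σ'_f = 68.368 ≤ σ'_p = 119 kPa, so the clay remains overconsolidated and only the recompression index applies:
S_c = C_r·H/(1+e₀)·log₁₀(σ'_f/σ'_0) = 0.079×2/1.97×log₁₀(68.368/22.056)
    = 0.080201 × 0.49133 = 0.03941 m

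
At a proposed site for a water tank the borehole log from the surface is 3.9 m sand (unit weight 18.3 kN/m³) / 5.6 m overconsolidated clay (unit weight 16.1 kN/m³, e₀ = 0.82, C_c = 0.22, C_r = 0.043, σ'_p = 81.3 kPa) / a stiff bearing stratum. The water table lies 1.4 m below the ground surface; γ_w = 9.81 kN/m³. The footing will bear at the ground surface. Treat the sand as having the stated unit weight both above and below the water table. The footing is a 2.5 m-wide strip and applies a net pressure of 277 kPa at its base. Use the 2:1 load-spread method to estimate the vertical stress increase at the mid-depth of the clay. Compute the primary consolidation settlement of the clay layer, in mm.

S_c ≈ 173 mm

Mid-depth of clay below the ground surface: z = 3.9 + 5.6/2 = 6.7 m.
Total vertical stress at mid-clay: σ_v = 18.3×3.9 + 16.1×2.8 = 116.45 kPa.
Pore pressure: u = 9.81×(6.7 − 1.4) = 51.993 kPa.
Initial effective stress: σ'_0 = σ_v − u = 116.45 − 51.993 = 64.457 kPa.
Stress increase at mid-clay by the 2:1 spreading method:
Δσ = qB/(B+z) = 277×2.5/(2.5+6.7) = 75.272 kPa
Final effective stress: σ'_f = 64.457 + 75.272 = 139.73 kPa.
σ'_f = 139.73 > σ'_p = 81.3 kPa, so the stress path crosses the preconsolidation pressure — recompression up to σ'_p, then virgin compression beyond:
S_c = H/(1+e₀)·[C_r·log₁₀(σ'_p/σ'_0) + C_c·log₁₀(σ'_f/σ'_p)]
    = 5.6/1.82 × [0.043×log₁₀(81.3/64.457) + 0.22×log₁₀(139.73/81.3)]
    = 3.0769 × [0.0043353 + 0.051744] = 0.1726 m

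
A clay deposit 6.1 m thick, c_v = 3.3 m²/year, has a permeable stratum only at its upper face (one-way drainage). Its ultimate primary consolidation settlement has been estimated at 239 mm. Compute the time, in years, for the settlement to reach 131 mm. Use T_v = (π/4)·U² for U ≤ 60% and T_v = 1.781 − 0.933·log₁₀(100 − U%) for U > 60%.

Drainage path length: H_d = H = 6.1 m (single drainage).
U = S(t)/S_ult = 131/239 = 0.5481.
U ≤ 60%: T_v = (π/4)·U² = (π/4)×0.54812² = 0.23596.
t = T_v·H_d²/c_v = 0.23596×6.1²/3.3 = 2.661 years.

t ≈ 2.66 years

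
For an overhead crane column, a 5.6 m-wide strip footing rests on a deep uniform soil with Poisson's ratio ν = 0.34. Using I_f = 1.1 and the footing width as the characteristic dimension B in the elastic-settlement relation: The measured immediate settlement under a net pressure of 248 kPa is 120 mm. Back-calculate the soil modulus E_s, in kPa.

S_e = q·B·(1−ν²)/E_s · I_f  ⇒  E_s = q·B·(1−ν²)·I_f / S_e.
E_s = 248 × 5.6 × 0.8844 × 1.1 / 0.12 = 11260 kPa

E_s ≈ 11300 kPa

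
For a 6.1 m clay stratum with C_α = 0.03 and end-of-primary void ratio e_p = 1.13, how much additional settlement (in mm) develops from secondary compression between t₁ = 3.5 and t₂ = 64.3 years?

Secondary compression: S_s = C_α·H/(1+e_p)·log₁₀(t₂/t₁)
S_s = 0.03×6.1/(1+1.13)×log₁₀(64.3/3.5)
    = 0.08592 × 1.264 = 0.1086 m

S_s ≈ 109 mm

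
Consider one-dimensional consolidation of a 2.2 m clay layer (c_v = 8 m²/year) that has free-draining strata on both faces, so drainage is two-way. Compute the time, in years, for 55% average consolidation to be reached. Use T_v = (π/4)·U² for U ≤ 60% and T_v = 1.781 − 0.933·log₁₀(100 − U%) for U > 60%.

Drainage path length: H_d = H/2 = 1.1 m (double drainage).
U ≤ 60%: T_v = (π/4)·U² = (π/4)×0.55² = 0.23758.
t = T_v·H_d²/c_v = 0.23758×1.1²/8 = 0.03593 years.

t ≈ 0.0359 years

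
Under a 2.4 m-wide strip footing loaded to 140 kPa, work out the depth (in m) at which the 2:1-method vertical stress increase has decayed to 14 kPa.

2:1 spreading — at depth z the loaded area has grown by z in each plan dimension:
qB/(B+z) = Δσ_z ⇒ z = qB/Δσ_z − B = 140×2.4/14 − 2.4 = 21.6 m

z ≈ 21.6 m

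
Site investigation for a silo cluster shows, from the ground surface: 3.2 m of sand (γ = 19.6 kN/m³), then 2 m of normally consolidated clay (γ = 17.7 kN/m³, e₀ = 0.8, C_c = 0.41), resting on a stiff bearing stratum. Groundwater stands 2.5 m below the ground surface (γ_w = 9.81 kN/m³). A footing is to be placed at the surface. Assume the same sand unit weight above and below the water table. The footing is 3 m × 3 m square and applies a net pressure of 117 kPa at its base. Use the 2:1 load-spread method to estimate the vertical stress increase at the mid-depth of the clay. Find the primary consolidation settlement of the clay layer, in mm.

Mid-depth of clay below the ground surface: z = 3.2 + 2/2 = 4.2 m.
Total vertical stress at mid-clay: σ_v = 19.6×3.2 + 17.7×1 = 80.42 kPa.
Pore pressure: u = 9.81×(4.2 − 2.5) = 16.677 kPa.
Initial effective stress: σ'_0 = σ_v − u = 80.42 − 16.677 = 63.743 kPa.
Stress increase at mid-clay by the 2:1 spreading method:
Δσ = qBL/((B+z)(L+z)) = 117×3×3/((3+4.2)(3+4.2)) = 20.312 kPa
Final effective stress: σ'_f = σ'_0 + Δσ = 63.743 + 20.312 = 84.055 kPa.
Normally consolidated clay, so the full stress increment lies on the virgin compression line:
S_c = C_c·H/(1+e₀)·log₁₀(σ'_f/σ'_0) = 0.41×2/(1+0.8)×log₁₀(84.055/63.743)
    = 0.45556 × 0.12013 = 0.05473 m

S_c ≈ 54.7 mm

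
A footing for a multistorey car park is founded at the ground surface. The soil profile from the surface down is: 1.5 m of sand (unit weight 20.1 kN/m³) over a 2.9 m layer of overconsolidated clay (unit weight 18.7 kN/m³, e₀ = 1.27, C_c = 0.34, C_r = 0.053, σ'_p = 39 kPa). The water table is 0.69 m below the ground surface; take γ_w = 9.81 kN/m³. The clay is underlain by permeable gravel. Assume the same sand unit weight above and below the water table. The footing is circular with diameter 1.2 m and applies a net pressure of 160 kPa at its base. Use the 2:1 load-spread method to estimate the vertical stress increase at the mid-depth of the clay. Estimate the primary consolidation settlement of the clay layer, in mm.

S_c ≈ 44.1 mm

Mid-depth of clay below the ground surface: z = 1.5 + 2.9/2 = 2.95 m.
Total vertical stress at mid-clay: σ_v = 20.1×1.5 + 18.7×1.45 = 57.265 kPa.
Pore pressure: u = 9.81×(2.95 − 0.69) = 22.171 kPa.
Initial effective stress: σ'_0 = σ_v − u = 57.265 − 22.171 = 35.094 kPa.
Stress increase at mid-clay by the 2:1 spreading method:
Δσ ≈ qD²/(D+z)² = 160×1.2²/(1.2+2.95)² = 13.378 kPa
Final effective stress: σ'_f = 35.094 + 13.378 = 48.472 kPa.
σ'_f = 48.472 > σ'_p = 39 kPa, so the stress path crosses the preconsolidation pressure — recompression up to σ'_p, then virgin compression beyond:
S_c = H/(1+e₀)·[C_r·log₁₀(σ'_p/σ'_0) + C_c·log₁₀(σ'_f/σ'_p)]
    = 2.9/2.27 × [0.053×log₁₀(39/35.094) + 0.34×log₁₀(48.472/39)]
    = 1.2775 × [0.0024291 + 0.032105] = 0.04412 m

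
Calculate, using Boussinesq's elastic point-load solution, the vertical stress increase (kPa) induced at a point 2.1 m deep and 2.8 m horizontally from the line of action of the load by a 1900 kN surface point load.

Δσ_z ≈ 16 kPa

Boussinesq vertical stress below a point load on an elastic half-space:
Δσ_z = 3P/(2πz²) · [1 + (r/z)²]^(−5/2)
r/z = 2.8/2.1 = 1.3333; [1+(r/z)²]^(−5/2) = 0.07776.
Δσ_z = 3×1900/(2π×2.1²) × 0.07776 = 205.71 × 0.07776 = 16 kPa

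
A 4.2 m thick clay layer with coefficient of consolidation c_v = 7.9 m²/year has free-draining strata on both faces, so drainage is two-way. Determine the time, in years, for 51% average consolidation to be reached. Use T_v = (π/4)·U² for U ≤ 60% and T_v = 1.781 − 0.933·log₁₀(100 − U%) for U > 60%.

Drainage path length: H_d = H/2 = 2.1 m (double drainage).
U ≤ 60%: T_v = (π/4)·U² = (π/4)×0.51² = 0.20428.
t = T_v·H_d²/c_v = 0.20428×2.1²/7.9 = 0.114 years.

t ≈ 0.114 years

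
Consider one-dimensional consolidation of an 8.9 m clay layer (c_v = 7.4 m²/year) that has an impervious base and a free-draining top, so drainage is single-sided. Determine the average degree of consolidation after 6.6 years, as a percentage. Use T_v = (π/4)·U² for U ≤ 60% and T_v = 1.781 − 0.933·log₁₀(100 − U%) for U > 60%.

Drainage path length: H_d = H = 8.9 m (single drainage).
T_v = c_v·t/H_d² = 7.4×6.6/8.9² = 0.61659.
T_v = 0.61659 corresponds to the U > 60% branch:
U = 1 − 10^((1.781 − T_v)/0.933)/100 = 0.823

U ≈ 82.3 %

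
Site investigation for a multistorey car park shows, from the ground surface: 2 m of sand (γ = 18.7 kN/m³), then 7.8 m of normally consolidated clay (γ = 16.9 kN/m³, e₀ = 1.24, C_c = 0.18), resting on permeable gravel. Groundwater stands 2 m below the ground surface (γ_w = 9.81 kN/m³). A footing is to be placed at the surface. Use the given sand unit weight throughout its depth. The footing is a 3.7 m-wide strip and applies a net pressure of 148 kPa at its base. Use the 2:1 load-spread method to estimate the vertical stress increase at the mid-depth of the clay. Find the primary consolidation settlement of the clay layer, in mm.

S_c ≈ 171 mm

Mid-depth of clay below the ground surface: z = 2 + 7.8/2 = 5.9 m.
Total vertical stress at mid-clay: σ_v = 18.7×2 + 16.9×3.9 = 103.31 kPa.
Pore pressure: u = 9.81×(5.9 − 2) = 38.259 kPa.
Initial effective stress: σ'_0 = σ_v − u = 103.31 − 38.259 = 65.051 kPa.
Stress increase at mid-clay by the 2:1 spreading method:
Δσ = qB/(B+z) = 148×3.7/(3.7+5.9) = 57.042 kPa
Final effective stress: σ'_f = σ'_0 + Δσ = 65.051 + 57.042 = 122.09 kPa.
Normally consolidated clay, so the full stress increment lies on the virgin compression line:
S_c = C_c·H/(1+e₀)·log₁₀(σ'_f/σ'_0) = 0.18×7.8/(1+1.24)×log₁₀(122.09/65.051)
    = 0.62679 × 0.27343 = 0.1714 m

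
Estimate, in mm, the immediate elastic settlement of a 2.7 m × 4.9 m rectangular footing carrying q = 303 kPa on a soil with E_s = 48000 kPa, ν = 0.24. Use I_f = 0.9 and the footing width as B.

Immediate (elastic) settlement: S_e = q·B·(1−ν²)/E_s · I_f.
S_e = 303 × 2.7 × (1 − 0.24²) / 48000 × 0.9
    = 303 × 2.7 × 0.9424 / 48000 × 0.9
    = 0.01446 m = 14.46 mm

S_e ≈ 14.5 mm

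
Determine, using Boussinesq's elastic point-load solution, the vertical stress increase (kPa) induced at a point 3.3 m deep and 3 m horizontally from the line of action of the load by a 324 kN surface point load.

Boussinesq vertical stress below a point load on an elastic half-space:
Δσ_z = 3P/(2πz²) · [1 + (r/z)²]^(−5/2)
r/z = 3/3.3 = 0.90909; [1+(r/z)²]^(−5/2) = 0.22181.
Δσ_z = 3×324/(2π×3.3²) × 0.22181 = 14.206 × 0.22181 = 3.151 kPa

Δσ_z ≈ 3.15 kPa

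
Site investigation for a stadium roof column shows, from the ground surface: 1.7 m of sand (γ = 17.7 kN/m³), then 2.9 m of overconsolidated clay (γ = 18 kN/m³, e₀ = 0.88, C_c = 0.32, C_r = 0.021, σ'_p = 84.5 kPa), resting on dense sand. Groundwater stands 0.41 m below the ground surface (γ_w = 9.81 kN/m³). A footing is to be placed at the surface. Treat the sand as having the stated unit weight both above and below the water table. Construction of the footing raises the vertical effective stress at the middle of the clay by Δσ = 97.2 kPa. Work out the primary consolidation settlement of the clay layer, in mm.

S_c ≈ 101 mm

Mid-depth of clay below the ground surface: z = 1.7 + 2.9/2 = 3.15 m.
Total vertical stress at mid-clay: σ_v = 17.7×1.7 + 18×1.45 = 56.19 kPa.
Pore pressure: u = 9.81×(3.15 − 0.41) = 26.879 kPa.
Initial effective stress: σ'_0 = σ_v − u = 56.19 − 26.879 = 29.311 kPa.
Final effective stress: σ'_f = 29.311 + 97.2 = 126.51 kPa.
σ'_f = 126.51 > σ'_p = 84.5 kPa, so the stress path crosses the preconsolidation pressure — recompression up to σ'_p, then virgin compression beyond:
S_c = H/(1+e₀)·[C_r·log₁₀(σ'_p/σ'_0) + C_c·log₁₀(σ'_f/σ'_p)]
    = 2.9/1.88 × [0.021×log₁₀(84.5/29.311) + 0.32×log₁₀(126.51/84.5)]
    = 1.5426 × [0.0096563 + 0.056086] = 0.1014 m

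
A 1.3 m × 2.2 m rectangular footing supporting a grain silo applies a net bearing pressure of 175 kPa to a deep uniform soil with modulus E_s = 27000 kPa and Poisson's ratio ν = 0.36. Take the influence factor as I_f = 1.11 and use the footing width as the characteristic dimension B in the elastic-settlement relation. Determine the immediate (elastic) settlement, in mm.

Immediate (elastic) settlement: S_e = q·B·(1−ν²)/E_s · I_f.
S_e = 175 × 1.3 × (1 − 0.36²) / 27000 × 1.11
    = 175 × 1.3 × 0.8704 / 27000 × 1.11
    = 0.008141 m = 8.141 mm

S_e ≈ 8.14 mm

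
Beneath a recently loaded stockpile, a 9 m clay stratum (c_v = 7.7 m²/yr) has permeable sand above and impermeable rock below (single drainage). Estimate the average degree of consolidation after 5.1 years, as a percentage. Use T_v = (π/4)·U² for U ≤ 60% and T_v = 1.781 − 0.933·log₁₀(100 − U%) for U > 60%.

Drainage path length: H_d = H = 9 m (single drainage).
T_v = c_v·t/H_d² = 7.7×5.1/9² = 0.48481.
T_v = 0.48481 corresponds to the U > 60% branch:
U = 1 − 10^((1.781 − T_v)/0.933)/100 = 0.7549

U ≈ 75.5 %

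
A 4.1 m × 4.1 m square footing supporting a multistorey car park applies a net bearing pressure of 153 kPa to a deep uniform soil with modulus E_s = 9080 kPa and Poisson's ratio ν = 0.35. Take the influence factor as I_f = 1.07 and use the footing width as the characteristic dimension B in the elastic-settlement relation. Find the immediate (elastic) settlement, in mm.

Immediate (elastic) settlement: S_e = q·B·(1−ν²)/E_s · I_f.
S_e = 153 × 4.1 × (1 − 0.35²) / 9080 × 1.07
    = 153 × 4.1 × 0.8775 / 9080 × 1.07
    = 0.06487 m = 64.87 mm

S_e ≈ 64.9 mm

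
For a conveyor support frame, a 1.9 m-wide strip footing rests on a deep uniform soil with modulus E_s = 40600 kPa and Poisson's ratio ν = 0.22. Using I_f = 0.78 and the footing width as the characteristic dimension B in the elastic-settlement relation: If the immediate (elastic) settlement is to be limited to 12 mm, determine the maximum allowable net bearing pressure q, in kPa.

S_e = q·B·(1−ν²)/E_s · I_f  ⇒  q = S_e·E_s / (B·(1−ν²)·I_f).
q = 0.012 × 40600 / (1.9 × 0.9516 × 0.78) = 345.5 kPa

q ≈ 345 kPa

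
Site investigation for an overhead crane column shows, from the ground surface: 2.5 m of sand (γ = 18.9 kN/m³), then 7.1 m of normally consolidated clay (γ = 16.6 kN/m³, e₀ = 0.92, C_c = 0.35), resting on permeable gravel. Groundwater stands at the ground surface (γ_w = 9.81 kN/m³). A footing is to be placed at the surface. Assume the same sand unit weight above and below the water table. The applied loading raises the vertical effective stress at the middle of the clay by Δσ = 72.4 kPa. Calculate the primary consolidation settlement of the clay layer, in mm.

S_c ≈ 525 mm

Mid-depth of clay below the ground surface: z = 2.5 + 7.1/2 = 6.05 m.
Total vertical stress at mid-clay: σ_v = 18.9×2.5 + 16.6×3.55 = 106.18 kPa.
Pore pressure: u = 9.81×(6.05 − 0) = 59.351 kPa.
Initial effective stress: σ'_0 = σ_v − u = 106.18 − 59.351 = 46.829 kPa.
Final effective stress: σ'_f = σ'_0 + Δσ = 46.829 + 72.4 = 119.23 kPa.
Normally consolidated clay, so the full stress increment lies on the virgin compression line:
S_c = C_c·H/(1+e₀)·log₁₀(σ'_f/σ'_0) = 0.35×7.1/(1+0.92)×log₁₀(119.23/46.829)
    = 1.2943 × 0.40587 = 0.5253 m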